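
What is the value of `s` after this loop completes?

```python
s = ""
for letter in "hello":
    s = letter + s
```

Reverse 'hello'
`s` takes the values: "" → "h" → "eh" → "leh" → "lleh" → "olleh"

Answer: "olleh"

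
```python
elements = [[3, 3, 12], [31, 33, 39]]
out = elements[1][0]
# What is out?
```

Trace:
`elements = [[3, 3, 12], [31, 33, 39]]` → elements = [[3, 3, 12], [31, 33, 39]]
`out = elements[1][0]` → out = 31
So out = 31

Answer: 31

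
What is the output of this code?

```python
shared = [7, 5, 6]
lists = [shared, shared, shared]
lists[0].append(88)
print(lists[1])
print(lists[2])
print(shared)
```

Key concept: list of same reference.
Step by step:
`shared = [7, 5, 6]` → shared = [7, 5, 6]
`lists = [shared, shared, shared]` → lists = [[7, 5, 6], [7, 5, 6], [7, 5, 6]]
`lists[0].append(88)` → shared = [7, 5, 6, 88]; lists = [[7, 5, 6, 88], [7, 5, 6, 88], [7, 5, 6, 88]]
`print(lists[1])` → prints [7, 5, 6, 88]
`print(lists[2])` → prints [7, 5, 6, 88]
`print(shared)` → prints [7, 5, 6, 88]

Answer:
[7, 5, 6, 88]
[7, 5, 6, 88]
[7, 5, 6, 88]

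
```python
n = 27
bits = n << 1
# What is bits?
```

Trace:
`n = 27` → n = 27
`bits = n << 1` → bits = 54
So bits = 54

Answer: 54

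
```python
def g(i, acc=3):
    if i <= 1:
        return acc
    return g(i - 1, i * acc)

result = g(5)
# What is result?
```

Accumulator trace (n, acc): (5, 3) -> (4, 15) -> (3, 60) -> (2, 180) -> (1, 360) -> return 360

Answer: 360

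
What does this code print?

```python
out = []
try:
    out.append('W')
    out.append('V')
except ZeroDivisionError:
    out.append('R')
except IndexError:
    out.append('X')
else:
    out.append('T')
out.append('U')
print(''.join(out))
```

Execution trace: 'W' (try body) → 'V' (try body, no exception) → 'T' (else) → 'U' (after the try/except). Output: WVTU

Answer: WVTU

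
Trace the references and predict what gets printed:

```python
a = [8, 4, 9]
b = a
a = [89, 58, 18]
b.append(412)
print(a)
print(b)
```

Key concept: rebinding vs mutation: a is rebound to a new list, b still points at the original.
Step by step:
`a = [8, 4, 9]` → a = [8, 4, 9]
`b = a` → b = [8, 4, 9] (same object as a)
`a = [89, 58, 18]` → a = [89, 58, 18]
`b.append(412)` → b = [8, 4, 9, 412]
`print(a)` → prints [89, 58, 18]
`print(b)` → prints [8, 4, 9, 412]

Answer:
[89, 58, 18]
[8, 4, 9, 412]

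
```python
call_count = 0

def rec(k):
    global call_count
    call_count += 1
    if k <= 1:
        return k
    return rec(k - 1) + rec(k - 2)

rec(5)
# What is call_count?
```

Calls(k) = 1 + Calls(k-1) + Calls(k-2); Calls(0)=Calls(1)=1. For k=5 this gives 15.

Answer: 15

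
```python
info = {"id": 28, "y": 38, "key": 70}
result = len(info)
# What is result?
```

Trace:
`info = {"id": 28, "y": 38, "key": 70}` → info = {'id': 28, 'y': 38, 'key': 70}
`result = len(info)` → result = 3
So result = 3

Answer: 3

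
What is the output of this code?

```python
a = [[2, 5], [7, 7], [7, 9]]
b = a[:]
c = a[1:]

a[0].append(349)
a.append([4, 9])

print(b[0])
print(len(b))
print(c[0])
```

Key concept: slice with nested mutation.
Step by step:
`a = [[2, 5], [7, 7], [7, 9]]` → a = [[2, 5], [7, 7], [7, 9]]
`b = a[:]` → b = [[2, 5], [7, 7], [7, 9]]
`c = a[1:]` → c = [[7, 7], [7, 9]]
`a[0].append(349)` → a = [[2, 5, 349], [7, 7], [7, 9]]; b = [[2, 5, 349], [7, 7], [7, 9]]
`a.append([4, 9])` → a = [[2, 5, 349], [7, 7], [7, 9], [4, 9]]
`print(b[0])` → prints [2, 5, 349]
`print(len(b))` → prints 3
`print(c[0])` → prints [7, 7]

Answer:
[2, 5, 349]
3
[7, 7]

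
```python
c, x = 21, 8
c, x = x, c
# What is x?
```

Trace:
`c, x = 21, 8` → c = 21; x = 8
`c, x = x, c` → c = 8; x = 21
So x = 21

Answer: 21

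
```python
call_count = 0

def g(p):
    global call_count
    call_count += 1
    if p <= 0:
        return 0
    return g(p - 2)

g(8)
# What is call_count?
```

Linear recursion stepping by 2: 5 calls from p=8 down to ≤0.

Answer: 5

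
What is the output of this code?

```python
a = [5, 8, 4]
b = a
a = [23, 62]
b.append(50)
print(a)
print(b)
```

Key concept: rebinding vs mutation: a is rebound to a new list, b still points at the original.
Step by step:
`a = [5, 8, 4]` → a = [5, 8, 4]
`b = a` → b = [5, 8, 4] (same object as a)
`a = [23, 62]` → a = [23, 62]
`b.append(50)` → b = [5, 8, 4, 50]
`print(a)` → prints [23, 62]
`print(b)` → prints [5, 8, 4, 50]

Answer:
[23, 62]
[5, 8, 4, 50]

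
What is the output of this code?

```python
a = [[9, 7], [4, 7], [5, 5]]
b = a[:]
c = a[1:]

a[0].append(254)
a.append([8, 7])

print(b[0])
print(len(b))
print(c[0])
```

Key concept: slice with nested mutation.
Step by step:
`a = [[9, 7], [4, 7], [5, 5]]` → a = [[9, 7], [4, 7], [5, 5]]
`b = a[:]` → b = [[9, 7], [4, 7], [5, 5]]
`c = a[1:]` → c = [[4, 7], [5, 5]]
`a[0].append(254)` → a = [[9, 7, 254], [4, 7], [5, 5]]; b = [[9, 7, 254], [4, 7], [5, 5]]
`a.append([8, 7])` → a = [[9, 7, 254], [4, 7], [5, 5], [8, 7]]
`print(b[0])` → prints [9, 7, 254]
`print(len(b))` → prints 3
`print(c[0])` → prints [4, 7]

Answer:
[9, 7, 254]
3
[4, 7]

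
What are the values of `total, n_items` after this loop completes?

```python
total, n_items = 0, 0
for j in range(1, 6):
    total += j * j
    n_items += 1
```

Sum of squares and count
`total, n_items` takes the values: (0, 0) → (1, 0) → (1, 1) → (5, 1) → (5, 2) → (14, 2) → (14, 3) → (30, 3) → (30, 4) → (55, 4) → (55, 5)

Answer: 55, 5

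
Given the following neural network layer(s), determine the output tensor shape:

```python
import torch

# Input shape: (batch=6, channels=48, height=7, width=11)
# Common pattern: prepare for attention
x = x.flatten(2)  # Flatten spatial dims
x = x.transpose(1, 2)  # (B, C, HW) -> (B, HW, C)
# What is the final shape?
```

Input: (6, 48, 7, 11) -> after flatten(2): (6, 48, 77) -> Output: (6, 77, 48)

Answer: (6, 77, 48)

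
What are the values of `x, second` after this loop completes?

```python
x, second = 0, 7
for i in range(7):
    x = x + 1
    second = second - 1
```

x goes 0→7, second goes 7→0
`x, second` takes the values: (0, 7) → (1, 7) → (1, 6) → (2, 6) → (2, 5) → (3, 5) → (3, 4) → (4, 4) → (4, 3) → (5, 3) → (5, 2) → (6, 2) → (6, 1) → (7, 1) → (7, 0)

Answer: 7, 0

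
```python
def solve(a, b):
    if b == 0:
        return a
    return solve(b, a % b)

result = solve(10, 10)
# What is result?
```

solve(10, 10) -> solve(10, 0) -> 10

Answer: 10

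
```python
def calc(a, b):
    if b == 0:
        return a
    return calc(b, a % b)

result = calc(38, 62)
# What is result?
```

calc(38, 62) -> calc(62, 38) -> calc(38, 24) -> calc(24, 14) -> calc(14, 10) -> calc(10, 4) -> calc(4, 2) -> calc(2, 0) -> 2

Answer: 2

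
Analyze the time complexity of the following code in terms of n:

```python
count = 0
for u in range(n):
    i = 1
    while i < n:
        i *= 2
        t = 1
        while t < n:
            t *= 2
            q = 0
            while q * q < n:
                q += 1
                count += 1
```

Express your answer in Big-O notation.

Each loop level contributes: n × log n × log n × √n. Multiplying the contributions gives O(n√n log² n).

Answer: O(n√n log² n)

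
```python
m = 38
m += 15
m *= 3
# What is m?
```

Trace:
`m = 38` → m = 38
`m += 15` → m = 53
`m *= 3` → m = 159
So m = 159

Answer: 159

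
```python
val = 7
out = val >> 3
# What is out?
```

Trace:
`val = 7` → val = 7
`out = val >> 3` → out = 0
So out = 0

Answer: 0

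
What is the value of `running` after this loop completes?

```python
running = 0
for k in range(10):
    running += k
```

Sum of 0 to 9 = 45
`running` takes the values: 0 → 1 → 3 → 6 → 10 → 15 → 21 → 28 → 36 → 45

Answer: 45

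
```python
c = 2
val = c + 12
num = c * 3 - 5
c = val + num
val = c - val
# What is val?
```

Trace:
`c = 2` → c = 2
`val = c + 12` → val = 14
`num = c * 3 - 5` → num = 1
`c = val + num` → c = 15
`val = c - val` → val = 1
So val = 1

Answer: 1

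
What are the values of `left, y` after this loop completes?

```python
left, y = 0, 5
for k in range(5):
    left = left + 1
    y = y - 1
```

left goes 0→5, y goes 5→0
`left, y` takes the values: (0, 5) → (1, 5) → (1, 4) → (2, 4) → (2, 3) → (3, 3) → (3, 2) → (4, 2) → (4, 1) → (5, 1) → (5, 0)

Answer: 5, 0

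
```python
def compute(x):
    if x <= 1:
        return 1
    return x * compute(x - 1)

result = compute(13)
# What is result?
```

compute(13) = 13 * 12 * 11 * 10 * 9 * 8 * 7 * 6 * 5 * 4 * 3 * 2 * 1 = 6227020800

Answer: 6227020800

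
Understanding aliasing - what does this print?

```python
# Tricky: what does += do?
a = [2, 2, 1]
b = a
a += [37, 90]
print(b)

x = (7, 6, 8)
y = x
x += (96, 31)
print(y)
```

Key concept: += behavior differs for mutable vs immutable.
Step by step:
`a = [2, 2, 1]` → a = [2, 2, 1]
`b = a` → b = [2, 2, 1] (same object as a)
`a += [37, 90]` → a = [2, 2, 1, 37, 90] (same object as b); b = [2, 2, 1, 37, 90] (same object as a)
`print(b)` → prints [2, 2, 1, 37, 90]
`x = (7, 6, 8)` → x = (7, 6, 8)
`y = x` → y = (7, 6, 8)
`x += (96, 31)` → x = (7, 6, 8, 96, 31)
`print(y)` → prints (7, 6, 8)

Answer:
[2, 2, 1, 37, 90]
(7, 6, 8)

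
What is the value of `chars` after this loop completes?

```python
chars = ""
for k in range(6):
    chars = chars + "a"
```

Repeat 'a' 6 times
`chars` takes the values: "" → "a" → "aa" → "aaa" → "aaaa" → "aaaaa" → "aaaaaa"

Answer: "aaaaaa"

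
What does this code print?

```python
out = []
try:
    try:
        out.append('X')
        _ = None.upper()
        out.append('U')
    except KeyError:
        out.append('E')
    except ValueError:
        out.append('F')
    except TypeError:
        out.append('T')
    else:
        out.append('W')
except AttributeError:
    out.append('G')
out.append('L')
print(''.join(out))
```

Execution trace: 'X' (try body) → 'G' (outer except AttributeError) → 'L' (after the try/except). Output: XGL

Answer: XGL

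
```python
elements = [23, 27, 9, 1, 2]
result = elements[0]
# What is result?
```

Trace:
`elements = [23, 27, 9, 1, 2]` → elements = [23, 27, 9, 1, 2]
`result = elements[0]` → result = 23
So result = 23

Answer: 23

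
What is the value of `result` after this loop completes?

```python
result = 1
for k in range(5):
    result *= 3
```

3^5 = 243
`result` takes the values: 1 → 3 → 9 → 27 → 81 → 243

Answer: 243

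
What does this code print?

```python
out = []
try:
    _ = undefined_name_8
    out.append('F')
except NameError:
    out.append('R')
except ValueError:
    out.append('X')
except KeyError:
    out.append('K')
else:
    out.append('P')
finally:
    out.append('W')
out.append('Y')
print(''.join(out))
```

Execution trace: 'R' (except NameError) → 'W' (finally) → 'Y' (after the try/except). Output: RWY

Answer: RWY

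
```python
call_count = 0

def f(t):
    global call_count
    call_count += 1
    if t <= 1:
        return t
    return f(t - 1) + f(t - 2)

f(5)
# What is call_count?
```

Calls(t) = 1 + Calls(t-1) + Calls(t-2); Calls(0)=Calls(1)=1. For t=5 this gives 15.

Answer: 15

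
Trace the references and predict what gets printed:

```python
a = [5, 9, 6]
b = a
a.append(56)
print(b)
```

Key concept: basic list aliasing.
Step by step:
`a = [5, 9, 6]` → a = [5, 9, 6]
`b = a` → b = [5, 9, 6] (same object as a)
`a.append(56)` → a = [5, 9, 6, 56] (same object as b); b = [5, 9, 6, 56] (same object as a)
`print(b)` → prints [5, 9, 6, 56]

Answer: [5, 9, 6, 56]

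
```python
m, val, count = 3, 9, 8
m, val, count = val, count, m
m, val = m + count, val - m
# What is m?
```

Trace:
`m, val, count = 3, 9, 8` → m = 3; val = 9; count = 8
`m, val, count = val, count, m` → m = 9; val = 8; count = 3
`m, val = m + count, val - m` → m = 12; val = -1
So m = 12

Answer: 12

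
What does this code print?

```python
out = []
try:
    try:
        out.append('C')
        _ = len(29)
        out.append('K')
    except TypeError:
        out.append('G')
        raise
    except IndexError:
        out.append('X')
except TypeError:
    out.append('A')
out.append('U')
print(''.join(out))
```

Execution trace: 'C' (inner try body) → 'G' (inner except TypeError) → 'A' (outer except TypeError) → 'U' (after the try/except). Output: CGAU

Answer: CGAU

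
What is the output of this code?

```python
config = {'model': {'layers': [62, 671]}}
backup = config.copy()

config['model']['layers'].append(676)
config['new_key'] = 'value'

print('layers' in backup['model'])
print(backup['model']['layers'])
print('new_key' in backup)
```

Key concept: shallow copy gotcha with nested dict.
Step by step:
`config = {'model': {'layers': [62, 671]}}` → config = {'model': {'layers': [62, 671]}}
`backup = config.copy()` → backup = {'model': {'layers': [62, 671]}}
`config['model']['layers'].append(676)` → config = {'model': {'layers': [62, 671, 676]}}; backup = {'model': {'layers': [62, 671, 676]}}
`config['new_key'] = 'value'` → config = {'model': {'layers': [62, 671, 676]}, 'new_key': 'value'}
`print('layers' in backup['model'])` → prints True
`print(backup['model']['layers'])` → prints [62, 671, 676]
`print('new_key' in backup)` → prints False

Answer:
True
[62, 671, 676]
False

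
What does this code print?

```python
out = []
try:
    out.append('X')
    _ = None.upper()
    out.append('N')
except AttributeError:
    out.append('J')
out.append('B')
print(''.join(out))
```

Execution trace: 'X' (try body) → 'J' (except AttributeError) → 'B' (after the try/except). Output: XJB

Answer: XJB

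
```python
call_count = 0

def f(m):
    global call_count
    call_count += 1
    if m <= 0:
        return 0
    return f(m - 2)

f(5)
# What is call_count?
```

Linear recursion stepping by 2: 4 calls from m=5 down to ≤0.

Answer: 4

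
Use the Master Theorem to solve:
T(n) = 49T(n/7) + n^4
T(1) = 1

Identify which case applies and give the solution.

a=49, b=7, f(n)=n^4. log_7(49) = 2. Since c=4 > 2 and the regularity condition holds (49(n/7)^4 = (49/7^4)n^4 with 49/7^4 < 1), Case 3 applies: T(n) = Θ(f(n)) = O(n^4).

Answer: O(n^4) - Case 3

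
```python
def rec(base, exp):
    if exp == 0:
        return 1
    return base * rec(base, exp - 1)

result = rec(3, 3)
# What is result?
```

rec(3, 3) = 3 * 3 * 3 = 27

Answer: 27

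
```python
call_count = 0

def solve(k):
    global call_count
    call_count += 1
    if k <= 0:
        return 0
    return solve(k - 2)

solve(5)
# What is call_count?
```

Linear recursion stepping by 2: 4 calls from k=5 down to ≤0.

Answer: 4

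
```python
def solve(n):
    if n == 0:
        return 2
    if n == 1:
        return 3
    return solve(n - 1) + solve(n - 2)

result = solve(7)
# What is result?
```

Build up from base cases: solve(0)=2, solve(1)=3, solve(2)=5, solve(3)=8, solve(4)=13, solve(5)=21, solve(6)=34, ..., solve(7)=55

Answer: 55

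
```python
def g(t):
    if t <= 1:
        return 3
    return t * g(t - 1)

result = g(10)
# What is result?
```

g(10) = 10 * 9 * 8 * 7 * 6 * 5 * 4 * 3 * 2 * 3 = 10886400

Answer: 10886400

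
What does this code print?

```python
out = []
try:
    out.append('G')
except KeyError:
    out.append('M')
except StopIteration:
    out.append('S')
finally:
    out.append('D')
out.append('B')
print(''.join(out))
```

Execution trace: 'G' (try body, no exception) → 'D' (finally) → 'B' (after the try/except). Output: GDB

Answer: GDB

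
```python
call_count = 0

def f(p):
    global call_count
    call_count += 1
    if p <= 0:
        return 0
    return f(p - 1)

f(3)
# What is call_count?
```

Linear recursion stepping by 1: 4 calls from p=3 down to ≤0.

Answer: 4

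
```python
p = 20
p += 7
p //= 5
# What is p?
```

Trace:
`p = 20` → p = 20
`p += 7` → p = 27
`p //= 5` → p = 5
So p = 5

Answer: 5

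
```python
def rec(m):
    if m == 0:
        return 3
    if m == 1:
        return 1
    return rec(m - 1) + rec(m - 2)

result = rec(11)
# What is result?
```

Build up from base cases: rec(0)=3, rec(1)=1, rec(2)=4, rec(3)=5, rec(4)=9, rec(5)=14, rec(6)=23, ..., rec(11)=254

Answer: 254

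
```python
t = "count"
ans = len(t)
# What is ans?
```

Trace:
`t = "count"` → t = 'count'
`ans = len(t)` → ans = 5
So ans = 5

Answer: 5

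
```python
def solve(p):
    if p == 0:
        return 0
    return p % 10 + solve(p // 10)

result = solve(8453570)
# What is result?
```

Sum of digits of 8453570: 0 + 7 + 5 + 3 + 5 + 4 + 8 = 32

Answer: 32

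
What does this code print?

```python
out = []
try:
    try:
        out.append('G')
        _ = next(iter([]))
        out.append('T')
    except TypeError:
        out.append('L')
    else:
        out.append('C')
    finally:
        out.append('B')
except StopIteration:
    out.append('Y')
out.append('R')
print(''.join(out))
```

Execution trace: 'G' (try body) → 'B' (finally) → 'Y' (outer except StopIteration) → 'R' (after the try/except). Output: GBYR

Answer: GBYR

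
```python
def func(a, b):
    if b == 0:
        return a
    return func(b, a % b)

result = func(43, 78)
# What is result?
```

func(43, 78) -> func(78, 43) -> func(43, 35) -> func(35, 8) -> func(8, 3) -> func(3, 2) -> func(2, 1) -> func(1, 0) -> 1

Answer: 1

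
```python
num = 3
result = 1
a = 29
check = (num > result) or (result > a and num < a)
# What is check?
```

Trace:
`num = 3` → num = 3
`result = 1` → result = 1
`a = 29` → a = 29
`check = (num > result) or (result > a and num < a)` → check = True
So check = True

Answer: True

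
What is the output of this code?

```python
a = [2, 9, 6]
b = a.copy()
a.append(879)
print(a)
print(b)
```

Key concept: list.copy() creates independent copy.
Step by step:
`a = [2, 9, 6]` → a = [2, 9, 6]
`b = a.copy()` → b = [2, 9, 6]
`a.append(879)` → a = [2, 9, 6, 879]
`print(a)` → prints [2, 9, 6, 879]
`print(b)` → prints [2, 9, 6]

Answer:
[2, 9, 6, 879]
[2, 9, 6]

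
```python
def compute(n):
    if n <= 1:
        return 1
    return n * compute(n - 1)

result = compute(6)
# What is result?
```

compute(6) = 6 * 5 * 4 * 3 * 2 * 1 = 720

Answer: 720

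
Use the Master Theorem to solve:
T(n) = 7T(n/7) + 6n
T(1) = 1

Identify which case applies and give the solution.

a=7, b=7, f(n)=6n. log_7(7) = 1. Since c=1 = 1, Case 2 applies: T(n) = Θ(n^log_b(a) · log n) = O(n log n).

Answer: O(n log n) - Case 2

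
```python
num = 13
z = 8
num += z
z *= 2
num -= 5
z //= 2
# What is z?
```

Trace:
`num = 13` → num = 13
`z = 8` → z = 8
`num += z` → num = 21
`z *= 2` → z = 16
`num -= 5` → num = 16
`z //= 2` → z = 8
So z = 8

Answer: 8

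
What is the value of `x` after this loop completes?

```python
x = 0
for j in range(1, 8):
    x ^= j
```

XOR of 1 to 7
`x` takes the values: 0 → 1 → 3 → 0 → 4 → 1 → 7 → 0

Answer: 0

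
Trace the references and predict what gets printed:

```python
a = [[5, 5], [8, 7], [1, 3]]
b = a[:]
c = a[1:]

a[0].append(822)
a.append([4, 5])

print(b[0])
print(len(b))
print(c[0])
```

Key concept: slice with nested mutation.
Step by step:
`a = [[5, 5], [8, 7], [1, 3]]` → a = [[5, 5], [8, 7], [1, 3]]
`b = a[:]` → b = [[5, 5], [8, 7], [1, 3]]
`c = a[1:]` → c = [[8, 7], [1, 3]]
`a[0].append(822)` → a = [[5, 5, 822], [8, 7], [1, 3]]; b = [[5, 5, 822], [8, 7], [1, 3]]
`a.append([4, 5])` → a = [[5, 5, 822], [8, 7], [1, 3], [4, 5]]
`print(b[0])` → prints [5, 5, 822]
`print(len(b))` → prints 3
`print(c[0])` → prints [8, 7]

Answer:
[5, 5, 822]
3
[8, 7]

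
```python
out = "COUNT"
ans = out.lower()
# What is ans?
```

Trace:
`out = "COUNT"` → out = 'COUNT'
`ans = out.lower()` → ans = 'count'
So ans = 'count'

Answer: 'count'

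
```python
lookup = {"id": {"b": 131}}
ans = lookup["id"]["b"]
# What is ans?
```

Trace:
`lookup = {"id": {"b": 131}}` → lookup = {'id': {'b': 131}}
`ans = lookup["id"]["b"]` → ans = 131
So ans = 131

Answer: 131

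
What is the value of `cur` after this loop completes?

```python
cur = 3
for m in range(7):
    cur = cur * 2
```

Multiply by 2, 7 times: 3 * 2^7 = 384
`cur` takes the values: 3 → 6 → 12 → 24 → 48 → 96 → 192 → 384

Answer: 384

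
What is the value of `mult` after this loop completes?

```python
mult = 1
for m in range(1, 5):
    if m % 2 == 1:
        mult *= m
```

Product of odd numbers 1 to 4
`mult` takes the values: 1 → 3

Answer: 3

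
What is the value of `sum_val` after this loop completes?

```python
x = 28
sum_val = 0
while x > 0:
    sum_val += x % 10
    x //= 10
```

Sum digits of 28
`sum_val` takes the values: 0 → 8 → 10

Answer: 10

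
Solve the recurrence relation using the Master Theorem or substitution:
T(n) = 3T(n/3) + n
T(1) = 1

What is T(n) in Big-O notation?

By Master Theorem: a=3, b=3, f(n)=n. Since log_3(3) = 1 and f(n) = Θ(n^1), Case 2 applies. T(n) = O(n log n).

Answer: O(n log n)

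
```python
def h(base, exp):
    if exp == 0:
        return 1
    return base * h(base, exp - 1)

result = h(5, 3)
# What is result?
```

h(5, 3) = 5 * 5 * 5 = 125

Answer: 125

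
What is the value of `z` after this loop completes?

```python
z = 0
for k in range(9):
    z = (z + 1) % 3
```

Increment mod 3, 9 times = 0
`z` takes the values: 0 → 1 → 2 → 0 → 1 → 2 → 0 → 1 → 2 → 0

Answer: 0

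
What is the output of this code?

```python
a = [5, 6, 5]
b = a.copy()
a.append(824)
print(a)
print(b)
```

Key concept: list.copy() creates independent copy.
Step by step:
`a = [5, 6, 5]` → a = [5, 6, 5]
`b = a.copy()` → b = [5, 6, 5]
`a.append(824)` → a = [5, 6, 5, 824]
`print(a)` → prints [5, 6, 5, 824]
`print(b)` → prints [5, 6, 5]

Answer:
[5, 6, 5, 824]
[5, 6, 5]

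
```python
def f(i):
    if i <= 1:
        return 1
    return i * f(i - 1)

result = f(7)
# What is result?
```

f(7) = 7 * 6 * 5 * 4 * 3 * 2 * 1 = 5040

Answer: 5040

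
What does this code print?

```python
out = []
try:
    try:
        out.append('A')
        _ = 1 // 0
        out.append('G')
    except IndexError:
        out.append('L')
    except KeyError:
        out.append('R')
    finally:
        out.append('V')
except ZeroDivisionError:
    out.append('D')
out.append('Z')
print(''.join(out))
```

Execution trace: 'A' (inner try body) → 'V' (inner finally) → 'D' (outer except ZeroDivisionError) → 'Z' (after the try/except). Output: AVDZ

Answer: AVDZ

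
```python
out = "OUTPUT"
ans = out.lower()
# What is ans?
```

Trace:
`out = "OUTPUT"` → out = 'OUTPUT'
`ans = out.lower()` → ans = 'output'
So ans = 'output'

Answer: 'output'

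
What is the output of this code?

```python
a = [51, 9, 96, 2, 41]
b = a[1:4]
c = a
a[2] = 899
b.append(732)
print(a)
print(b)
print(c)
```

Key concept: slice vs alias.
Step by step:
`a = [51, 9, 96, 2, 41]` → a = [51, 9, 96, 2, 41]
`b = a[1:4]` → b = [9, 96, 2]
`c = a` → c = [51, 9, 96, 2, 41] (same object as a)
`a[2] = 899` → a = [51, 9, 899, 2, 41] (same object as c); c = [51, 9, 899, 2, 41] (same object as a)
`b.append(732)` → b = [9, 96, 2, 732]
`print(a)` → prints [51, 9, 899, 2, 41]
`print(b)` → prints [9, 96, 2, 732]
`print(c)` → prints [51, 9, 899, 2, 41]

Answer:
[51, 9, 899, 2, 41]
[9, 96, 2, 732]
[51, 9, 899, 2, 41]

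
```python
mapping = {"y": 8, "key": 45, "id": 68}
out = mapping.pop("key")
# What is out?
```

Trace:
`mapping = {"y": 8, "key": 45, "id": 68}` → mapping = {'y': 8, 'key': 45, 'id': 68}
`out = mapping.pop("key")` → mapping = {'y': 8, 'id': 68}; out = 45
So out = 45

Answer: 45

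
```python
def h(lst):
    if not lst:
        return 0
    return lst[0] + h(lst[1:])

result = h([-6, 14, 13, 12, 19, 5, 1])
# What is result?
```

(-6) + 14 + 13 + 12 + 19 + 5 + 1 + 0 = 58

Answer: 58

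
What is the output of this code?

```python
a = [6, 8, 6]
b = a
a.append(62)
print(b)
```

Key concept: basic list aliasing.
Step by step:
`a = [6, 8, 6]` → a = [6, 8, 6]
`b = a` → b = [6, 8, 6] (same object as a)
`a.append(62)` → a = [6, 8, 6, 62] (same object as b); b = [6, 8, 6, 62] (same object as a)
`print(b)` → prints [6, 8, 6, 62]

Answer: [6, 8, 6, 62]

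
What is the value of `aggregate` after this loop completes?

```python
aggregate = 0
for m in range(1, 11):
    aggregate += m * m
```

Sum of squares 1² to 10² = 385
`aggregate` takes the values: 0 → 1 → 5 → 14 → 30 → 55 → 91 → 140 → 204 → 285 → 385

Answer: 385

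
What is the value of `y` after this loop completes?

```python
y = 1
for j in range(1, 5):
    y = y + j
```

Start at 1, add 1 through 4
`y` takes the values: 1 → 2 → 4 → 7 → 11

Answer: 11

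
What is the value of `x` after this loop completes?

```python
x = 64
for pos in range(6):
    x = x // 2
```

Halve 6 times: 64 // 2^6 = 1
`x` takes the values: 64 → 32 → 16 → 8 → 4 → 2 → 1

Answer: 1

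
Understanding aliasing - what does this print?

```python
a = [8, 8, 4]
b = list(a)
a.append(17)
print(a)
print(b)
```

Key concept: list() constructor creates copy.
Step by step:
`a = [8, 8, 4]` → a = [8, 8, 4]
`b = list(a)` → b = [8, 8, 4]
`a.append(17)` → a = [8, 8, 4, 17]
`print(a)` → prints [8, 8, 4, 17]
`print(b)` → prints [8, 8, 4]

Answer:
[8, 8, 4, 17]
[8, 8, 4]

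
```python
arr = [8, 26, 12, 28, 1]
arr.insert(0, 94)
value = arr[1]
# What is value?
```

Trace:
`arr = [8, 26, 12, 28, 1]` → arr = [8, 26, 12, 28, 1]
`arr.insert(0, 94)` → arr = [94, 8, 26, 12, 28, 1]
`value = arr[1]` → value = 8
So value = 8

Answer: 8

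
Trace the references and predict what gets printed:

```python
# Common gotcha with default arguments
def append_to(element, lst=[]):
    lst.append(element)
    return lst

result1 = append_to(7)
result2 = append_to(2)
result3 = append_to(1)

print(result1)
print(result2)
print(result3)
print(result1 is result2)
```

Key concept: mutable default argument gotcha.
Step by step:
`result1 = append_to(7)` → result1 = [7]
`result2 = append_to(2)` → result1 = [7, 2] (same object as result2); result2 = [7, 2] (same object as result1)
`result3 = append_to(1)` → result1 = [7, 2, 1] (same object as result2, result3); result2 = [7, 2, 1] (same object as result1, result3); result3 = [7, 2, 1] (same object as result1, result2)
`print(result1)` → prints [7, 2, 1]
`print(result2)` → prints [7, 2, 1]
`print(result3)` → prints [7, 2, 1]
`print(result1 is result2)` → prints True

Answer:
[7, 2, 1]
[7, 2, 1]
[7, 2, 1]
True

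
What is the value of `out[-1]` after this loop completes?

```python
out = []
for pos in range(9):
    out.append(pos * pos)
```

Last element of squares 0 to 8
`out` takes the values: [] → [0] → [0, 1] → [0, 1, 4] → [0, 1, 4, 9] → [0, 1, 4, 9, 16] → [0, 1, 4, 9, 16, 25] → [0, 1, 4, 9, 16, 25, 36] → [0, 1, 4, 9, 16, 25, 36, 49] → [0, 1, 4, 9, 16, 25, 36, 49, 64]
So `out[-1]` = 64

Answer: 64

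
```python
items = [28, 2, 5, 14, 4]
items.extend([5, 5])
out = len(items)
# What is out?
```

Trace:
`items = [28, 2, 5, 14, 4]` → items = [28, 2, 5, 14, 4]
`items.extend([5, 5])` → items = [28, 2, 5, 14, 4, 5, 5]
`out = len(items)` → out = 7
So out = 7

Answer: 7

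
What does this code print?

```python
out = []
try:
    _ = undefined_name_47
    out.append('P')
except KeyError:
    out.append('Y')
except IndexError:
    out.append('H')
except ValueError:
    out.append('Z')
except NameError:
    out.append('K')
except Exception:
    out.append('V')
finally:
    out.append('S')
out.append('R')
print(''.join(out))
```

Execution trace: 'K' (except NameError) → 'S' (finally) → 'R' (after the try/except). Output: KSR

Answer: KSR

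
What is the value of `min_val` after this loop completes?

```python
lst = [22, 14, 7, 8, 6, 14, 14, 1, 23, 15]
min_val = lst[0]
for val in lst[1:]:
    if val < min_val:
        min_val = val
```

Minimum of [22, 14, 7, 8, 6, 14, 14, 1, 23, 15]
`min_val` takes the values: 22 → 14 → 7 → 6 → 1

Answer: 1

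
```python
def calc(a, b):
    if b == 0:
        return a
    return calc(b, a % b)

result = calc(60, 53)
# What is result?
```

calc(60, 53) -> calc(53, 7) -> calc(7, 4) -> calc(4, 3) -> calc(3, 1) -> calc(1, 0) -> 1

Answer: 1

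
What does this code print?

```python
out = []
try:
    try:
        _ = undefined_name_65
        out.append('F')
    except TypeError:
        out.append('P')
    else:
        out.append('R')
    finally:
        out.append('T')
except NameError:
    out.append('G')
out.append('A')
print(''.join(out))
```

Execution trace: 'T' (finally) → 'G' (outer except NameError) → 'A' (after the try/except). Output: TGA

Answer: TGA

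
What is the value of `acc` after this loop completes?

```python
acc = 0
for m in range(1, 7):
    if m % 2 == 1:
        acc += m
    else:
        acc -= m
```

Add odd, subtract even
`acc` takes the values: 0 → 1 → -1 → 2 → -2 → 3 → -3

Answer: -3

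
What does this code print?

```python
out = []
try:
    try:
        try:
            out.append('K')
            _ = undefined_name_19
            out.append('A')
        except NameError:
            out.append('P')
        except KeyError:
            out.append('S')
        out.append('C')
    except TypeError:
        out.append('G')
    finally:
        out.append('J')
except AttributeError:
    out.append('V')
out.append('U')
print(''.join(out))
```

Execution trace: 'K' (inner try body) → 'P' (inner except NameError) → 'C' (try body, no exception) → 'J' (finally) → 'U' (after the try/except). Output: KPCJU

Answer: KPCJU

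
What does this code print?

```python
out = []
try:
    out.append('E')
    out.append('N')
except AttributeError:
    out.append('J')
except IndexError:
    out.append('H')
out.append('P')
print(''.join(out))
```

Execution trace: 'E' (try body) → 'N' (try body, no exception) → 'P' (after the try/except). Output: ENP

Answer: ENP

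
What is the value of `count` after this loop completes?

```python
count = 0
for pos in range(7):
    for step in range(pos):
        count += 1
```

Triangle number: 0+1+2+...+6
`count` takes the values: 0 → 1 → 2 → 3 → 4 → 5 → 6 → 7 → 8 → 9 → 10 → 11 → 12 → 13 → 14 → 15 → 16 → 17 → 18 → 19 → 20 → 21

Answer: 21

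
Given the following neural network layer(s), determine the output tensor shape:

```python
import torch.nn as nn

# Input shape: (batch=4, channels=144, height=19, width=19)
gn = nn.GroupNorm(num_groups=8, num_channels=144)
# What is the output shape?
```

Input: (4, 144, 19, 19) -> Output: (4, 144, 19, 19)

Answer: (4, 144, 19, 19)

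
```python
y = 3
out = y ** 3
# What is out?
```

Trace:
`y = 3` → y = 3
`out = y ** 3` → out = 27
So out = 27

Answer: 27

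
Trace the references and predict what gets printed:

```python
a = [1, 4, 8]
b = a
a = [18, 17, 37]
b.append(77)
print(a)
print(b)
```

Key concept: rebinding vs mutation: a is rebound to a new list, b still points at the original.
Step by step:
`a = [1, 4, 8]` → a = [1, 4, 8]
`b = a` → b = [1, 4, 8] (same object as a)
`a = [18, 17, 37]` → a = [18, 17, 37]
`b.append(77)` → b = [1, 4, 8, 77]
`print(a)` → prints [18, 17, 37]
`print(b)` → prints [1, 4, 8, 77]

Answer:
[18, 17, 37]
[1, 4, 8, 77]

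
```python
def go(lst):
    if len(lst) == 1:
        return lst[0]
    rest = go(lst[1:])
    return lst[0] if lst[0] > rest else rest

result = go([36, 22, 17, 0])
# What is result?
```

Recursive max over [36, 22, 17, 0] = 36

Answer: 36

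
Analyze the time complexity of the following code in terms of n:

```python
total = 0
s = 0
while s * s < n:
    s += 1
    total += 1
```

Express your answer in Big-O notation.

Each loop level contributes: √n. Multiplying the contributions gives O(√n).

Answer: O(√n)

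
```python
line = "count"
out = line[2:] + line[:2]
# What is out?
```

Trace:
`line = "count"` → line = 'count'
`out = line[2:] + line[:2]` → out = 'untco'
So out = 'untco'

Answer: 'untco'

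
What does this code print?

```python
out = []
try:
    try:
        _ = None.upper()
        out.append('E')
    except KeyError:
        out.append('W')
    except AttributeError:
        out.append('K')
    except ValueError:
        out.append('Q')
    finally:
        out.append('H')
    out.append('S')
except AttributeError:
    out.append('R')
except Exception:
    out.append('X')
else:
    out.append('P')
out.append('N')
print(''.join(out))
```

Execution trace: 'K' (inner except AttributeError) → 'H' (inner finally) → 'S' (try body, no exception) → 'P' (else) → 'N' (after the try/except). Output: KHSPN

Answer: KHSPN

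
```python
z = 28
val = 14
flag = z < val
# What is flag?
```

Trace:
`z = 28` → z = 28
`val = 14` → val = 14
`flag = z < val` → flag = False
So flag = False

Answer: False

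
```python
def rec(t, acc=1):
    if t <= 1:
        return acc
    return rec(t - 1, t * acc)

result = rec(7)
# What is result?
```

Accumulator trace (n, acc): (7, 1) -> (6, 7) -> (5, 42) -> (4, 210) -> (3, 840) -> (2, 2520) -> (1, 5040) -> return 5040

Answer: 5040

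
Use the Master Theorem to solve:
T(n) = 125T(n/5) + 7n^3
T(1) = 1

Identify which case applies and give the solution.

a=125, b=5, f(n)=7n^3. log_5(125) = 3. Since c=3 = 3, Case 2 applies: T(n) = Θ(n^log_b(a) · log n) = O(n^3 log n).

Answer: O(n^3 log n) - Case 2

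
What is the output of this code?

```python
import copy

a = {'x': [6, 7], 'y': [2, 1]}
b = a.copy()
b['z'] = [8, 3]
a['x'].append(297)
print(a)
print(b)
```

Key concept: shallow copy of dict with mutable values.
Step by step:
`a = {'x': [6, 7], 'y': [2, 1]}` → a = {'x': [6, 7], 'y': [2, 1]}
`b = a.copy()` → b = {'x': [6, 7], 'y': [2, 1]}
`b['z'] = [8, 3]` → b = {'x': [6, 7], 'y': [2, 1], 'z': [8, 3]}
`a['x'].append(297)` → a = {'x': [6, 7, 297], 'y': [2, 1]}; b = {'x': [6, 7, 297], 'y': [2, 1], 'z': [8, 3]}
`print(a)` → prints {'x': [6, 7, 297], 'y': [2, 1]}
`print(b)` → prints {'x': [6, 7, 297], 'y': [2, 1], 'z': [8, 3]}

Answer:
{'x': [6, 7, 297], 'y': [2, 1]}
{'x': [6, 7, 297], 'y': [2, 1], 'z': [8, 3]}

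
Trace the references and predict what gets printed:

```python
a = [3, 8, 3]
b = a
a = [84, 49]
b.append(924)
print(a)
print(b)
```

Key concept: rebinding vs mutation: a is rebound to a new list, b still points at the original.
Step by step:
`a = [3, 8, 3]` → a = [3, 8, 3]
`b = a` → b = [3, 8, 3] (same object as a)
`a = [84, 49]` → a = [84, 49]
`b.append(924)` → b = [3, 8, 3, 924]
`print(a)` → prints [84, 49]
`print(b)` → prints [3, 8, 3, 924]

Answer:
[84, 49]
[3, 8, 3, 924]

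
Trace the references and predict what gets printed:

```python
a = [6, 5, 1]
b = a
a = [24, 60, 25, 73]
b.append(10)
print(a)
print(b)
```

Key concept: rebinding vs mutation: a is rebound to a new list, b still points at the original.
Step by step:
`a = [6, 5, 1]` → a = [6, 5, 1]
`b = a` → b = [6, 5, 1] (same object as a)
`a = [24, 60, 25, 73]` → a = [24, 60, 25, 73]
`b.append(10)` → b = [6, 5, 1, 10]
`print(a)` → prints [24, 60, 25, 73]
`print(b)` → prints [6, 5, 1, 10]

Answer:
[24, 60, 25, 73]
[6, 5, 1, 10]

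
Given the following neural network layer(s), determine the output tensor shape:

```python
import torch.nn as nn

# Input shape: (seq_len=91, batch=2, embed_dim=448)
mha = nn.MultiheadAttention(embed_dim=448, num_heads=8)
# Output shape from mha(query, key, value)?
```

Input: (91, 2, 448) -> Output: (91, 2, 448)

Answer: (91, 2, 448)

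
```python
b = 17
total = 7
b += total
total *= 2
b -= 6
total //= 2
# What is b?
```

Trace:
`b = 17` → b = 17
`total = 7` → total = 7
`b += total` → b = 24
`total *= 2` → total = 14
`b -= 6` → b = 18
`total //= 2` → total = 7
So b = 18

Answer: 18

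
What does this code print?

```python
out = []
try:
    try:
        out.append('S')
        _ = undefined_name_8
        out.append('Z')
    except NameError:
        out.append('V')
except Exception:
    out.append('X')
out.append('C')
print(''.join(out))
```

Execution trace: 'S' (inner try body) → 'V' (inner except NameError) → 'C' (after the try/except). Output: SVC

Answer: SVC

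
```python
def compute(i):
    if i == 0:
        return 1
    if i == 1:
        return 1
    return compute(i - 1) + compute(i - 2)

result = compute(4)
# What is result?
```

Build up from base cases: compute(0)=1, compute(1)=1, compute(2)=2, compute(3)=3, compute(4)=5

Answer: 5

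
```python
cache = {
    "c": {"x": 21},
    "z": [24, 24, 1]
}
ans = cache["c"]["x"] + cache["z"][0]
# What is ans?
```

Trace:
`cache = { ...` → cache = {'c': {'x': 21}, 'z': [24, 24, 1]}
`ans = cache["c"]["x"] + cache["z"][0]` → ans = 45
So ans = 45

Answer: 45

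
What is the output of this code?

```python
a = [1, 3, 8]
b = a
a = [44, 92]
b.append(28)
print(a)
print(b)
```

Key concept: rebinding vs mutation: a is rebound to a new list, b still points at the original.
Step by step:
`a = [1, 3, 8]` → a = [1, 3, 8]
`b = a` → b = [1, 3, 8] (same object as a)
`a = [44, 92]` → a = [44, 92]
`b.append(28)` → b = [1, 3, 8, 28]
`print(a)` → prints [44, 92]
`print(b)` → prints [1, 3, 8, 28]

Answer:
[44, 92]
[1, 3, 8, 28]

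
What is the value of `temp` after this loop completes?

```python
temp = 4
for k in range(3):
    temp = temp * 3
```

Multiply by 3, 3 times: 4 * 3^3 = 108
`temp` takes the values: 4 → 12 → 36 → 108

Answer: 108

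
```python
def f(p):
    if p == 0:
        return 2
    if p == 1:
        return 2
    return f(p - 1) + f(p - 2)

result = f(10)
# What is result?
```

Build up from base cases: f(0)=2, f(1)=2, f(2)=4, f(3)=6, f(4)=10, f(5)=16, f(6)=26, ..., f(10)=178

Answer: 178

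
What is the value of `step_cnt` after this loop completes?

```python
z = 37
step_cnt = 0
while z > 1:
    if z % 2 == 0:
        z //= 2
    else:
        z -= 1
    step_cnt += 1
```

Steps to reduce 37 to 1
`step_cnt` takes the values: 0 → 1 → 2 → 3 → 4 → 5 → 6 → 7

Answer: 7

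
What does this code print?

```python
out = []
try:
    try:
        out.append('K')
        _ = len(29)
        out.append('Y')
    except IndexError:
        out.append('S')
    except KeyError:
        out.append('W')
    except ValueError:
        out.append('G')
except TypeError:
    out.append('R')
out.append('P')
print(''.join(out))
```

Execution trace: 'K' (try body) → 'R' (outer except TypeError) → 'P' (after the try/except). Output: KRP

Answer: KRP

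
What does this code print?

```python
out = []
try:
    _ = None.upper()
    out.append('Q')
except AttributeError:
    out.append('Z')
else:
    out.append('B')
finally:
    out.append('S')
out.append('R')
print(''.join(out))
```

Execution trace: 'Z' (except AttributeError) → 'S' (finally) → 'R' (after the try/except). Output: ZSR

Answer: ZSR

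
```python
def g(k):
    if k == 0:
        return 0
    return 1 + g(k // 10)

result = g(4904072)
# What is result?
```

Count of digits of 4904072: 7

Answer: 7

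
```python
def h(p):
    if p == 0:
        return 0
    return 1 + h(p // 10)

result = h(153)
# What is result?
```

Count of digits of 153: 3

Answer: 3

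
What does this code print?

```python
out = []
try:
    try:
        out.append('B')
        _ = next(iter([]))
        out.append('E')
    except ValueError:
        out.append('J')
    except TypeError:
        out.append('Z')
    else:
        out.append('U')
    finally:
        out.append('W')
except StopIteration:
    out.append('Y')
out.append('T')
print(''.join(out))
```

Execution trace: 'B' (try body) → 'W' (finally) → 'Y' (outer except StopIteration) → 'T' (after the try/except). Output: BWYT

Answer: BWYT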